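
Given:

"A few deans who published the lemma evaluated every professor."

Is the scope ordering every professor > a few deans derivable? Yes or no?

*every professor* sits in the matrix clause, not in the relative clause on *a few deans*.
QR within a single clause is free, so the lower quantifier may take scope over the higher one.
So *every professor* > *a few deans* is among the available readings.

Yes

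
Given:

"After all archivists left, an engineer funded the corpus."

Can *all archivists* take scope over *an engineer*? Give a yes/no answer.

No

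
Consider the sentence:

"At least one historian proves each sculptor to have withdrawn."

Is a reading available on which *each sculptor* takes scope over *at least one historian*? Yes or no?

ECM infinitives lack a CP barrier, so *each sculptor* can QR over the matrix subject *at least one historian*.
Since no island is crossed, the inverse ordering is licensed alongside surface scope.
The sentence is scopally ambiguous between *at least one historian* > *each sculptor* and *each sculptor* > *at least one historian*.

Yes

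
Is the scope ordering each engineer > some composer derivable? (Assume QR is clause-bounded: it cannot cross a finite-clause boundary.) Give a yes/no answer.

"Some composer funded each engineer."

Yes

Both DPs are arguments of the same predicate; there is no clause or island boundary between them.
Nothing blocks QR of the lower DP to a position above the higher one, so inverse scope is available.
The sentence is scopally ambiguous between *some composer* > *each engineer* and *each engineer* > *some composer*.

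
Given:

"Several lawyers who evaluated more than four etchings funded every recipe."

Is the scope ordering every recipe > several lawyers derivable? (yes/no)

*every recipe* is a matrix argument; only *several lawyers* is modified by the relative clause *who evaluated more than four etchings*, so the RC island is irrelevant to the target quantifier.
No island intervenes, so both surface and inverse scope are derivable.
Both orderings are possible: *several lawyers* > *every recipe* and *every recipe* > *several lawyers*.

Yes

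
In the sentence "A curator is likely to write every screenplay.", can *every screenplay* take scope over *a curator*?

Yes

*every screenplay* is the object of the infinitival complement of a raising predicate; raising infinitives are transparent for QR, so the two DPs are in effect clausemates.
No island intervenes, so both surface and inverse scope are derivable.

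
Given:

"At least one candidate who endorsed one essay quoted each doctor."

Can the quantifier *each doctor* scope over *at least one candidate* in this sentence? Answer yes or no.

Yes

*each doctor* is a matrix argument; only *at least one candidate* is modified by the relative clause *who endorsed one essay*, so the RC island is irrelevant to the target quantifier.
Clause-internal QR can adjoin the lower DP above the subject, yielding the inverse reading.
Both orderings are possible: *at least one candidate* > *each doctor* and *each doctor* > *at least one candidate*.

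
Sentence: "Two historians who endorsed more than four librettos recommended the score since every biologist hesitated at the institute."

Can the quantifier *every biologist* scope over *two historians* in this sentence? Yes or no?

No

*every biologist* is embedded in the adjunct clause *since every biologist hesitated at the institute*.
Adjuncts are opaque for quantifier raising; a quantifier in an adjunct stays inside it.
So *every biologist* cannot raise high enough to outscope *two historians*; only the surface ordering *two historians* > *every biologist* is available.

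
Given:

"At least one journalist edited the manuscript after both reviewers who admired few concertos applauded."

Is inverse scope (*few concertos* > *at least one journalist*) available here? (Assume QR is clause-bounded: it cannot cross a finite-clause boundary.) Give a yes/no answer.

No

The DP *few concertos* is contained in the relative clause *who admired few concertos*, which is itself inside the adjunct *after both reviewers who admired few concertos applauded*.
Two island boundaries intervene — the relative clause and the adjunct. Either alone would block QR.
The inverse ordering *few concertos* > *at least one journalist* is therefore underivable.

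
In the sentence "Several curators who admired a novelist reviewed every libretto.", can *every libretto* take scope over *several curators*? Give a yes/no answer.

Yes

The RC *who admired a novelist* is an island, but *every libretto* is not inside it — it is the matrix object, a clausemate of *several curators*.
Since no island is crossed, the inverse ordering is licensed alongside surface scope.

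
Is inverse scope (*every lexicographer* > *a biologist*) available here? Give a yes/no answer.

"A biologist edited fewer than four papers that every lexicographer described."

Structurally, *every lexicographer* is inside the relative clause *that every lexicographer described* modifying *fewer than four papers*.
Relative clauses block scope extraction: QR cannot target a position outside the modified NP.
There is no licit LF on which *every lexicographer* c-commands *a biologist*.
(Only the surface reading survives: one fixed biologist with respect to all the relevant lexicographers.)

No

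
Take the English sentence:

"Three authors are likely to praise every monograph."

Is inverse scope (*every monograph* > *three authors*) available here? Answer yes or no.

*every monograph* is inside a raising infinitive, which is transparent to QR (no CP barrier), so it behaves as a matrix argument.
With no island boundary between them, the object can take inverse scope over the subject via ordinary QR within the clause.

Yes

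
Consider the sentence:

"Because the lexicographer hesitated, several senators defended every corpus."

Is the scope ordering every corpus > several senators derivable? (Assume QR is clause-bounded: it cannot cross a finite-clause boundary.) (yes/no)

Yes

Neither queried DP is inside the adjunct, so the adjunct-island constraint does not apply.
Clause-internal QR can adjoin the lower DP above the subject, yielding the inverse reading.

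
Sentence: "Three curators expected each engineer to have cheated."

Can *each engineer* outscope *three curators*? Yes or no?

Yes

*each engineer* is an ECM subject; ECM complements are not islands, and the embedded quantifier may take matrix scope.
QR within a single clause is free, so the lower quantifier may take scope over the higher one.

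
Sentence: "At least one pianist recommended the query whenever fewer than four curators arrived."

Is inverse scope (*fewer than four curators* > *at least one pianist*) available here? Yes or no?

*fewer than four curators* is embedded in the adjunct clause *whenever fewer than four curators arrived*.
Scope out of an adjunct clause is unavailable: QR respects the adjunct-island constraint.
So *fewer than four curators* cannot raise to a position above *at least one pianist*.
(Only the surface reading survives: one fixed pianist with respect to all the relevant curators.)

No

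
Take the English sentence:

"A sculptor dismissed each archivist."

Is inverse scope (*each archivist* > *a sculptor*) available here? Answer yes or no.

Yes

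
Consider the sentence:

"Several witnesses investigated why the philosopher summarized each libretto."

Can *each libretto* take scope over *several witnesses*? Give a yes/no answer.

No

*each libretto* is embedded in the embedded question *why the philosopher summarized each libretto*.
QR across an interrogative CP boundary is ruled out as a wh-island violation.
There is no licit LF on which *each libretto* c-commands *several witnesses*.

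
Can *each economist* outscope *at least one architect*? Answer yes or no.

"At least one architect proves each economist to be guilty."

Yes

The ECM infinitive is scope-transparent — *each economist* is free to raise above *at least one architect*.
Clause-internal QR can adjoin the lower DP above the subject, yielding the inverse reading.
So *each economist* > *at least one architect* is among the available readings.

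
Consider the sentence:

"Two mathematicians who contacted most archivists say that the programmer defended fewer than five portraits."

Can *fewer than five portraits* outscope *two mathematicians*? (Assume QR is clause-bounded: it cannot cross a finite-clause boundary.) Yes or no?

No

*fewer than five portraits* is embedded in the finite complement clause *that the programmer defended fewer than five portraits*.
Finite CP is the ceiling for QR here, by assumption.
The inverse ordering *fewer than five portraits* > *two mathematicians* is therefore underivable.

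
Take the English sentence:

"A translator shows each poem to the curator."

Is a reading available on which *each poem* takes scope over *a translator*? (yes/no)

Yes

*each poem* and *a translator* are in the same minimal clause.
QR within a single clause is free, so the lower quantifier may take scope over the higher one.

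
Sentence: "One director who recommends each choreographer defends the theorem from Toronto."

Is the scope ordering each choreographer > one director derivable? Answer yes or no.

*each choreographer* occurs within the relative clause *who recommends each choreographer*.
Quantifiers inside a relative clause are trapped there; the RC boundary blocks QR.
So *each choreographer* cannot raise high enough to outscope *one director*; only the surface ordering *one director* > *each choreographer* is available.
(Only the surface reading survives: one fixed director with respect to all the relevant choreographers.)

No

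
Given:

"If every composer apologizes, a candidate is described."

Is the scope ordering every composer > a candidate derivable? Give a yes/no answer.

No

*every composer* sits inside the adjunct clause *if every composer apologizes*.
Since the clause is an adjunct (not a complement), the Adjunct Condition blocks QR across its edge.
There is no licit LF on which *every composer* c-commands *a candidate*.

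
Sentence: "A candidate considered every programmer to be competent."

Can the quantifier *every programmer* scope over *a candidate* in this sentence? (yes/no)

Yes

*every programmer* is an ECM subject; ECM complements are not islands, and the embedded quantifier may take matrix scope.
Since no island is crossed, the inverse ordering is licensed alongside surface scope.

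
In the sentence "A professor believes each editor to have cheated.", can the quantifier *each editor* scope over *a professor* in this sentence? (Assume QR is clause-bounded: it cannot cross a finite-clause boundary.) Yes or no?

The ECM infinitive is scope-transparent — *each editor* is free to raise above *a professor*.
With no island boundary between them, the object can take inverse scope over the subject via ordinary QR within the clause.

Yes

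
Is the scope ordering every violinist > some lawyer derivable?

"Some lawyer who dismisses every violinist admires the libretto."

*every violinist* occurs within the relative clause *who dismisses every violinist*.
The relative clause forms an island for QR, so the quantifier is confined to the head noun's restrictor.
The inverse ordering *every violinist* > *some lawyer* is therefore underivable.

No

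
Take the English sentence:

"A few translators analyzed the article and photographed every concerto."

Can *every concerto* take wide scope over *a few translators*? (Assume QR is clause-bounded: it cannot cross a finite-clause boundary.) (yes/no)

No

*every concerto* occurs within one conjunct of the coordinate structure (*photographed every concerto*).
QR out of a conjunct would have to apply non-ATB, which the CSC forbids.
The inverse ordering *every concerto* > *a few translators* is therefore underivable.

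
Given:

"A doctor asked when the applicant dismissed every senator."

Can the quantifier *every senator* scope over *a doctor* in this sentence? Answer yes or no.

No

*every senator* occurs within the embedded question *when the applicant dismissed every senator*.
Embedded wh-clauses are opaque for QR, so the quantifier stays inside the question.
So the wide-scope reading for *every senator* is blocked.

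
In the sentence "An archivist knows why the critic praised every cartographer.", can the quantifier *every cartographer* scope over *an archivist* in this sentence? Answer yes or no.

The target quantifier *every cartographer* is part of the embedded question *why the critic praised every cartographer*.
Embedded wh-clauses are opaque for QR, so the quantifier stays inside the question.
*every cartographer* is confined to the island and cannot take scope over *an archivist*.

No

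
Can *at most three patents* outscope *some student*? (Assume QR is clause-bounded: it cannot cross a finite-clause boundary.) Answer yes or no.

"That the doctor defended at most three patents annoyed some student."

*at most three patents* is embedded in the sentential subject *that the doctor defended at most three patents*.
Subjects — clausal subjects included — are islands for extraction, and QR is no exception.
There is no licit LF on which *at most three patents* c-commands *some student*.

No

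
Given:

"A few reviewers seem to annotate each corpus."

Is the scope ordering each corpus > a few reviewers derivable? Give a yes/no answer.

Infinitival complements of raising predicates do not block QR; *each corpus* and *a few reviewers* are effectively clausemates.
Since no island is crossed, the inverse ordering is licensed alongside surface scope.
The sentence is scopally ambiguous between *a few reviewers* > *each corpus* and *each corpus* > *a few reviewers*.

Yes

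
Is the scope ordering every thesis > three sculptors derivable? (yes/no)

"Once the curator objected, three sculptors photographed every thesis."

*every thesis* is a matrix argument; the adjunct is an island but the target quantifier is outside it.
With no island boundary between them, the object can take inverse scope over the subject via ordinary QR within the clause.

Yes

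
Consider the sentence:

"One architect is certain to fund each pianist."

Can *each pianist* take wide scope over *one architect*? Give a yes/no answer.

Yes

Infinitival complements of raising predicates do not block QR; *each pianist* and *one architect* are effectively clausemates.
Nothing blocks QR of the lower DP to a position above the higher one, so inverse scope is available.
Both orderings are possible: *one architect* > *each pianist* and *each pianist* > *one architect*.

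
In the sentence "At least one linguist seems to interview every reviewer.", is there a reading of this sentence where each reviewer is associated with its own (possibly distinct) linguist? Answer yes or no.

Yes

This is the *every reviewer* > *at least one linguist* reading.
*every reviewer* is the object of the infinitival complement of a raising predicate; raising infinitives are transparent for QR, so the two DPs are in effect clausemates.
Clause-internal QR can adjoin the lower DP above the subject, yielding the inverse reading.
The sentence is scopally ambiguous between *at least one linguist* > *every reviewer* and *every reviewer* > *at least one linguist*.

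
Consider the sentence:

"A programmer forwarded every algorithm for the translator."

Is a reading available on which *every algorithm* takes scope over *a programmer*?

Yes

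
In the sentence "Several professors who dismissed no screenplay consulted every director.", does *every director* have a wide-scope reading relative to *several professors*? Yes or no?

*every director* sits in the matrix clause, not in the relative clause on *several professors*.
Clause-internal QR can adjoin the lower DP above the subject, yielding the inverse reading.

Yes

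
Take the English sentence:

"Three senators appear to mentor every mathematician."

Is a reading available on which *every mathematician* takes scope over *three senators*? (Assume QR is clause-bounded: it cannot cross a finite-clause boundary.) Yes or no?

*every mathematician* is the object of the infinitival complement of a raising predicate; raising infinitives are transparent for QR, so the two DPs are in effect clausemates.
With no island boundary between them, the object can take inverse scope over the subject via ordinary QR within the clause.

Yes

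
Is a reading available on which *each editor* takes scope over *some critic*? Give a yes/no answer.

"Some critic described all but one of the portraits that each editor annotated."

No

Structurally, *each editor* is inside the relative clause *that each editor annotated* modifying *all but one of the portraits*.
Quantifiers inside a relative clause are trapped there; the RC boundary blocks QR.
The inverse ordering *each editor* > *some critic* is therefore underivable.
(Only the surface reading survives: one fixed critic with respect to all the relevant editors.)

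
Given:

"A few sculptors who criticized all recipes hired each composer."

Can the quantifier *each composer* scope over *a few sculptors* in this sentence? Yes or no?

Yes

The relative clause *who criticized all recipes* modifies *a few sculptors*, but *each composer* is not inside that relative clause — it is an argument of the matrix verb.
Ordinary QR to a clause-peripheral position gives the wide-scope LF for the lower DP.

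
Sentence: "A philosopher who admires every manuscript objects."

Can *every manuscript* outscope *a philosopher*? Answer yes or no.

*every manuscript* is embedded in the relative clause *who admires every manuscript*.
A relative clause is a scope island — quantifier raising cannot cross its boundary.
*every manuscript* is confined to the island and cannot take scope over *a philosopher*.

No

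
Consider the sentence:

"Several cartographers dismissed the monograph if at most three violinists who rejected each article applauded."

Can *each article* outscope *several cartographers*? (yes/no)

The DP *each article* is contained in the relative clause *who rejected each article*, which is itself inside the adjunct *if at most three violinists who rejected each article applauded*.
Nested islands: the RC island is itself inside an adjunct island, so wide scope is doubly excluded.
So *each article* cannot raise high enough to outscope *several cartographers*; only the surface ordering *several cartographers* > *each article* is available.

No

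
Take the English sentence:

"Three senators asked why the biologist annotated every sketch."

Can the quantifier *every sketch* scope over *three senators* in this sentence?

*every sketch* is embedded in the embedded question *why the biologist annotated every sketch*.
The wh-island constraint blocks QR out of an embedded interrogative.
So the wide-scope reading for *every sketch* is blocked.

No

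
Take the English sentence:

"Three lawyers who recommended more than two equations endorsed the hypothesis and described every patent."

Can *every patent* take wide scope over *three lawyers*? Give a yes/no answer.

*every patent* occurs within one conjunct of the coordinate structure (*described every patent*).
The Coordinate Structure Constraint blocks movement (including QR) out of a single conjunct.
*every patent* > *three lawyers* would require crossing that boundary, which is illicit.

No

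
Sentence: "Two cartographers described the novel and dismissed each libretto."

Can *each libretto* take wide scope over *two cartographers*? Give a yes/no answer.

*each libretto* is embedded in one conjunct of the coordinate structure (*dismissed each libretto*).
A quantifier cannot raise out of one conjunct of a coordination across the whole coordinate structure — the CSC applies to QR.
*each libretto* > *two cartographers* would require crossing that boundary, which is illicit.

No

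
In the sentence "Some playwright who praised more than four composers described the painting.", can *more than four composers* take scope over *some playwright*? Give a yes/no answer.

*more than four composers* is embedded in the relative clause *who praised more than four composers*.
Relative clauses are scope islands: a quantifier cannot QR out of a relative clause to take scope in the matrix clause.
So *more than four composers* cannot raise high enough to outscope *some playwright*; only the surface ordering *some playwright* > *more than four composers* is available.
(Only the surface reading survives: one fixed playwright with respect to all the relevant composers.)

No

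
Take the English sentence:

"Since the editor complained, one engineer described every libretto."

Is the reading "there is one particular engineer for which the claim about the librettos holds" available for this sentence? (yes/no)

Yes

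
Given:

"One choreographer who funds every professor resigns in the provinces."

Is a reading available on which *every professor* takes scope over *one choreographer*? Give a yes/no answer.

*every professor* occurs within the relative clause *who funds every professor*.
Quantifiers inside a relative clause are trapped there; the RC boundary blocks QR.
*every professor* is confined to the island and cannot take scope over *one choreographer*.
(Only the surface reading survives: one fixed choreographer with respect to all the relevant professors.)

No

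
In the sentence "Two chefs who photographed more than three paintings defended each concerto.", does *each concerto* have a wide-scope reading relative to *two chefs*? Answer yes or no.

The relative clause *who photographed more than three paintings* modifies *two chefs*, but *each concerto* is not inside that relative clause — it is an argument of the matrix verb.
No island intervenes, so both surface and inverse scope are derivable.
So *each concerto* > *two chefs* is among the available readings.

Yes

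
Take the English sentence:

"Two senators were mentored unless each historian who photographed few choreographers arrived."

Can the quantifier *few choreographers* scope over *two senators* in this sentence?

No

The target quantifier *few choreographers* is part of the relative clause *who photographed few choreographers*, which is itself inside the adjunct *unless each historian who photographed few choreographers arrived*.
Both the relative clause and the enclosing adjunct are scope islands; QR cannot cross either.
There is no licit LF on which *few choreographers* c-commands *two senators*.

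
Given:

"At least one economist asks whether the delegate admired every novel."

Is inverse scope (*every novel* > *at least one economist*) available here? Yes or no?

No

*every novel* occurs within the embedded question *whether the delegate admired every novel*.
An indirect question is a wh-island; the filled [Spec,CP] blocks QR across the CP edge.
*every novel* is confined to the island and cannot take scope over *at least one economist*.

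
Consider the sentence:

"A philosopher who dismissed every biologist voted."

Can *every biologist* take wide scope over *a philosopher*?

The target quantifier *every biologist* is part of the relative clause *who dismissed every biologist*.
QR out of a relative clause is ruled out by the relative-clause island constraint.
The inverse ordering *every biologist* > *a philosopher* is therefore underivable.

No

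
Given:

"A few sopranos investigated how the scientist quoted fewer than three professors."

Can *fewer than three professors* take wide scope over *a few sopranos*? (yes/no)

*fewer than three professors* sits inside the embedded question *how the scientist quoted fewer than three professors*.
Embedded wh-clauses are opaque for QR, so the quantifier stays inside the question.
*fewer than three professors* > *a few sopranos* would require crossing that boundary, which is illicit.

No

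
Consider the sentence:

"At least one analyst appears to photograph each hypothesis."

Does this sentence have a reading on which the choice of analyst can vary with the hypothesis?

Yes

This is the *each hypothesis* > *at least one analyst* reading.
Raising constructions are monoclausal for scope purposes; *each hypothesis* is not separated from *at least one analyst* by any island.
Since no island is crossed, the inverse ordering is licensed alongside surface scope.
Both orderings are possible: *at least one analyst* > *each hypothesis* and *each hypothesis* > *at least one analyst*.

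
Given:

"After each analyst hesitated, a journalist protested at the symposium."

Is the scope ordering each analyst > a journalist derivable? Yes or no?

No

*each analyst* occurs within the adjunct clause *after each analyst hesitated*.
Adjunct clauses are scope islands: a quantifier inside an adjunct cannot raise into the matrix clause.
*each analyst* is confined to the island and cannot take scope over *a journalist*.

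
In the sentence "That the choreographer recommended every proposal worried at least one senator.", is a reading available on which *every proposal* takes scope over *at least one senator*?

Structurally, *every proposal* is inside the sentential subject *that the choreographer recommended every proposal*.
Clausal subjects are scope islands; QR from inside the subject into the matrix is barred.
The ordering *every proposal* > *at least one senator* is therefore underivable.

No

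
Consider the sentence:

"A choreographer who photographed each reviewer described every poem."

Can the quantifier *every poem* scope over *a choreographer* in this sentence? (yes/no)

Yes

*every poem* sits in the matrix clause, not in the relative clause on *a choreographer*.
Clause-internal QR can adjoin the lower DP above the subject, yielding the inverse reading.
The sentence is scopally ambiguous between *a choreographer* > *every poem* and *every poem* > *a choreographer*.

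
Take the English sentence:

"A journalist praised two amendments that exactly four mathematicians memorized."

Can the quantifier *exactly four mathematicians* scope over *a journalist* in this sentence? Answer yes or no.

The target quantifier *exactly four mathematicians* is part of the relative clause *that exactly four mathematicians memorized* modifying *two amendments*.
The relative clause forms an island for QR, so the quantifier is confined to the head noun's restrictor.
*exactly four mathematicians* is confined to the island and cannot take scope over *a journalist*.

No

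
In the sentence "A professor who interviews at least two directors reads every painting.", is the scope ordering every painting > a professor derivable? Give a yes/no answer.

Yes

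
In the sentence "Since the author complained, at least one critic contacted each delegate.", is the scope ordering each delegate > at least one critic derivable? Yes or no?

Neither queried DP is inside the adjunct, so the adjunct-island constraint does not apply.
QR within a single clause is free, so the lower quantifier may take scope over the higher one.
The sentence is scopally ambiguous between *at least one critic* > *each delegate* and *each delegate* > *at least one critic*.

Yes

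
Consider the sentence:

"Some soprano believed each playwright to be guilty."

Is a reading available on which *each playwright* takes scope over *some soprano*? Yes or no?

Yes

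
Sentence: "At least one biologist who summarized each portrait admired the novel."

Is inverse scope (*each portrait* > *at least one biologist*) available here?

No

The target quantifier *each portrait* is part of the relative clause *who summarized each portrait*.
Quantifiers inside a relative clause are trapped there; the RC boundary blocks QR.
There is no licit LF on which *each portrait* c-commands *at least one biologist*.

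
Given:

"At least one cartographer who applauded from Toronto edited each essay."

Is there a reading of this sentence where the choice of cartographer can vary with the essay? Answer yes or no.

Yes

The paraphrase describes the scope ordering *each essay* > *at least one cartographer*.
*each essay* sits in the matrix clause, not in the relative clause on *at least one cartographer*.
Nothing blocks QR of the lower DP to a position above the higher one, so inverse scope is available.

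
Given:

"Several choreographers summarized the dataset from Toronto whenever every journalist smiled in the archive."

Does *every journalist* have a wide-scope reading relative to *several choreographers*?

No

The target quantifier *every journalist* is part of the adjunct clause *whenever every journalist smiled in the archive*.
Adverbial clauses are not L-marked, so they are barriers for QR — the quantifier cannot escape the adjunct.
Hence only narrow scope for *every journalist* (under *several choreographers*) survives.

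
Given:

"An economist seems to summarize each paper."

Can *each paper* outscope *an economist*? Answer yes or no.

Yes

*each paper* is the object of the infinitival complement of a raising predicate; raising infinitives are transparent for QR, so the two DPs are in effect clausemates.
No island intervenes, so both surface and inverse scope are derivable.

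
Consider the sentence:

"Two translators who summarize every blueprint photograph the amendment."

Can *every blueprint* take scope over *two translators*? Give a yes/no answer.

Structurally, *every blueprint* is inside the relative clause *who summarize every blueprint*.
Quantifiers inside a relative clause are trapped there; the RC boundary blocks QR.
So *every blueprint* cannot raise high enough to outscope *two translators*; only the surface ordering *two translators* > *every blueprint* is available.

No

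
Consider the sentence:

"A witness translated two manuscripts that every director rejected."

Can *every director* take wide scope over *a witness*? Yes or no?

*every director* is embedded in the relative clause *that every director rejected* modifying *two manuscripts*.
QR out of a relative clause is ruled out by the relative-clause island constraint.
So *every director* cannot raise to a position above *a witness*.

No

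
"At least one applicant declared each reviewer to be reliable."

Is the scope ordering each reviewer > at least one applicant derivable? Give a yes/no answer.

*each reviewer* is an ECM subject; ECM complements are not islands, and the embedded quantifier may take matrix scope.
No island intervenes, so both surface and inverse scope are derivable.

Yes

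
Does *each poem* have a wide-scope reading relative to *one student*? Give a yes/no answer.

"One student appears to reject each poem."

Yes

*each poem* is inside a raising infinitive, which is transparent to QR (no CP barrier), so it behaves as a matrix argument.
Since no island is crossed, the inverse ordering is licensed alongside surface scope.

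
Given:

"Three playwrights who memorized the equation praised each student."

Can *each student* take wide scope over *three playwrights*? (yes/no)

Yes

*each student* sits in the matrix clause, not in the relative clause on *three playwrights*.
No island intervenes, so both surface and inverse scope are derivable.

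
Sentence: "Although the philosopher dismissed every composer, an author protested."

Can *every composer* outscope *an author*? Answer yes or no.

Structurally, *every composer* is inside the adjunct clause *although the philosopher dismissed every composer*.
Adverbial clauses are not L-marked, so they are barriers for QR — the quantifier cannot escape the adjunct.
*every composer* is confined to the island and cannot take scope over *an author*.

No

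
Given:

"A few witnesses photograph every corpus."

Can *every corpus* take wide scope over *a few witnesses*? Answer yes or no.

*a few witnesses* and *every corpus* are co-arguments of the matrix verb, with nothing but a clause-internal boundary between them.
Ordinary QR to a clause-peripheral position gives the wide-scope LF for the lower DP.

Yes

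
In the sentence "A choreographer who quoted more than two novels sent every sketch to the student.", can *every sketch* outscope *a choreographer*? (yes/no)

*every sketch* sits in the matrix clause, not in the relative clause on *a choreographer*.
Clause-internal QR can adjoin the lower DP above the subject, yielding the inverse reading.
The sentence is scopally ambiguous between *a choreographer* > *every sketch* and *every sketch* > *a choreographer*.

Yes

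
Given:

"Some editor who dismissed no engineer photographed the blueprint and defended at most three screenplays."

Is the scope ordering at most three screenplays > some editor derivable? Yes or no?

No

Structurally, *at most three screenplays* is inside one conjunct of the coordinate structure (*defended at most three screenplays*).
Coordinate structures are islands for non-across-the-board movement, QR included.
*at most three screenplays* is confined to the island and cannot take scope over *some editor*.
(Only the surface reading survives: one fixed editor with respect to all the relevant screenplays.)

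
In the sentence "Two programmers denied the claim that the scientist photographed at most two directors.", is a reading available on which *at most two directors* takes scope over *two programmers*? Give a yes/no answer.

No

*at most two directors* occurs within the complex NP *the claim that the scientist photographed at most two directors*.
The complex NP is opaque for QR — the quantifier is frozen inside the noun's complement.
So the wide-scope reading for *at most two directors* is blocked.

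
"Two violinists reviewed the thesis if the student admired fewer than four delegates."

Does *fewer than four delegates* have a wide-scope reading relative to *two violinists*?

No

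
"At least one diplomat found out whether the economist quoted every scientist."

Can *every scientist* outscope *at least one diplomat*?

The DP *every scientist* is contained in the embedded question *whether the economist quoted every scientist*.
An indirect question is a wh-island; the filled [Spec,CP] blocks QR across the CP edge.
So *every scientist* cannot raise to a position above *at least one diplomat*.

No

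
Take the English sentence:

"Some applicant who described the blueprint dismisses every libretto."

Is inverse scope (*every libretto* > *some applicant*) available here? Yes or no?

Yes

*every libretto* sits in the matrix clause, not in the relative clause on *some applicant*.
With no island boundary between them, the object can take inverse scope over the subject via ordinary QR within the clause.
Both orderings are possible: *some applicant* > *every libretto* and *every libretto* > *some applicant*.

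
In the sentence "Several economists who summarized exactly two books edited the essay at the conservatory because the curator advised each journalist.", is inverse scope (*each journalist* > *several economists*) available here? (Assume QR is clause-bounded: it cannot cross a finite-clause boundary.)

The DP *each journalist* is contained in the adjunct clause *because the curator advised each journalist*.
Adverbial clauses are not L-marked, so they are barriers for QR — the quantifier cannot escape the adjunct.
So *each journalist* cannot raise to a position above *several economists*.

No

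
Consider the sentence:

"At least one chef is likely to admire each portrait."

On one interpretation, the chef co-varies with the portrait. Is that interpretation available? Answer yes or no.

Yes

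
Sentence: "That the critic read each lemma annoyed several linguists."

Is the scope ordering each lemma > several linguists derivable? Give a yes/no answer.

No

*each lemma* occurs within the sentential subject *that the critic read each lemma*.
Clausal subjects are scope islands; QR from inside the subject into the matrix is barred.
So the wide-scope reading for *each lemma* is blocked.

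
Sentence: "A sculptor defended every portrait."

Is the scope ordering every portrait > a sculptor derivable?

Yes

Both DPs are arguments of the same predicate; there is no clause or island boundary between them.
With no island boundary between them, the object can take inverse scope over the subject via ordinary QR within the clause.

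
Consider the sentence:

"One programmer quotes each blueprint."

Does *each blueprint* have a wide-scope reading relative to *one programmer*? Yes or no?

Yes

*each blueprint* and *one programmer* are in the same minimal clause.
With no island boundary between them, the object can take inverse scope over the subject via ordinary QR within the clause.
Both orderings are possible: *one programmer* > *each blueprint* and *each blueprint* > *one programmer*.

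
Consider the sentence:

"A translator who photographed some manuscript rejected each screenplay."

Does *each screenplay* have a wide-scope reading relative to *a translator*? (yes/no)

*each screenplay* is a matrix argument; only *a translator* is modified by the relative clause *who photographed some manuscript*, so the RC island is irrelevant to the target quantifier.
No island intervenes, so both surface and inverse scope are derivable.

Yes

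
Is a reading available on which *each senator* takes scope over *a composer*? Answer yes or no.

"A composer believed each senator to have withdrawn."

Yes

*each senator* is an ECM subject; ECM complements are not islands, and the embedded quantifier may take matrix scope.
Since no island is crossed, the inverse ordering is licensed alongside surface scope.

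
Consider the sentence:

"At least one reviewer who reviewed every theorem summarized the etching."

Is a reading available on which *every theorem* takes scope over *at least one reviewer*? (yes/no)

No

The target quantifier *every theorem* is part of the relative clause *who reviewed every theorem*.
Relative clauses block scope extraction: QR cannot target a position outside the modified NP.
So the wide-scope reading for *every theorem* is blocked.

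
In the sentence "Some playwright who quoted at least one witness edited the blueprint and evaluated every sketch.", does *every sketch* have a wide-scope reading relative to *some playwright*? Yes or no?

*every sketch* sits inside one conjunct of the coordinate structure (*evaluated every sketch*).
QR out of a conjunct would have to apply non-ATB, which the CSC forbids.
Hence only narrow scope for *every sketch* (under *some playwright*) survives.
(Only the surface reading survives: one fixed playwright with respect to all the relevant sketches.)

No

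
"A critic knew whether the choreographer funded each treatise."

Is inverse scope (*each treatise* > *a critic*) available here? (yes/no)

No

The DP *each treatise* is contained in the embedded question *whether the choreographer funded each treatise*.
The wh-island constraint blocks QR out of an embedded interrogative.
Hence only narrow scope for *each treatise* (under *a critic*) survives.
(Only the surface reading survives: one fixed critic with respect to all the relevant treatises.)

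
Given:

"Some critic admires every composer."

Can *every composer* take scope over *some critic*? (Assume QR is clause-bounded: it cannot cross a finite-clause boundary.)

Yes

*every composer* and *some critic* are in the same minimal clause.
Nothing blocks QR of the lower DP to a position above the higher one, so inverse scope is available.
Both orderings are possible: *some critic* > *every composer* and *every composer* > *some critic*.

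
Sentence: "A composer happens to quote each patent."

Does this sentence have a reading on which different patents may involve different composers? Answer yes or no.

Yes

This is the *each patent* > *a composer* reading.
The matrix predicate is a raising verb, whose infinitival complement is not a scope island — *each patent* can QR into the matrix clause.
QR within a single clause is free, so the lower quantifier may take scope over the higher one.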